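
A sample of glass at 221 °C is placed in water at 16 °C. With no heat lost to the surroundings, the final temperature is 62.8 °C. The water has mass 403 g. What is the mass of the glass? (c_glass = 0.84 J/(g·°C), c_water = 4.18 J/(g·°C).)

m ≈ 593 g

Heat lost by the glass = heat gained by the water:
m×0.84×(221 − 62.8) = 403×4.18×(62.8 − 16)
132.89 m = 78836  ⇒  m ≈ 593.3 g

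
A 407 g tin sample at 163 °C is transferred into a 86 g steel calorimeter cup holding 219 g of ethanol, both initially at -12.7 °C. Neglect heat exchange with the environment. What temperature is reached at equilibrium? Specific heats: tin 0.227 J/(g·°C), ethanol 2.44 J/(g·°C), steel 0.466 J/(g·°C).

T_f ≈ 11.6 °C

With ΣQ=0 the equilibrium temperature is the m·c-weighted mean:
T_f = (92.39·163 + 534.36·(-12.7) + 40.08·(-12.7)) / (92.39 + 534.36 + 40.08)
    = 7764.1 / 666.83 ≈ 11.64 °C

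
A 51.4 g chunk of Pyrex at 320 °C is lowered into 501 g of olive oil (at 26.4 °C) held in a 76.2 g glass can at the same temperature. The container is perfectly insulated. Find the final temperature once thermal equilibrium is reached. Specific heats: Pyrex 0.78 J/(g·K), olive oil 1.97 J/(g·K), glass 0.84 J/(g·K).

Energy conservation, ΣQ = 0:
51.4·0.78·(T − 320) + 501·1.97·(T − 26.4) + 76.2·0.84·(T − 26.4) = 0
1091.1 T = 40575
T = 40575/1091.1 ≈ 37.19 °C

T_f ≈ 37.2 °C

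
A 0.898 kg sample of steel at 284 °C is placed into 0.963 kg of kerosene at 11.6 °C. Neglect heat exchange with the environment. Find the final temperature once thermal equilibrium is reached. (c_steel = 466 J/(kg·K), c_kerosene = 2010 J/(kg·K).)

T_f ≈ 60.0 °C

Let T be the final temperature. ΣQ_i = 0:
0.898×466×(T − 284) + 0.963×2010×(T − 11.6) = 0
418.47(T − 284) + 1935.6(T − 11.6) = 0
2354.1 T = 141298
T ≈ 60.02 °C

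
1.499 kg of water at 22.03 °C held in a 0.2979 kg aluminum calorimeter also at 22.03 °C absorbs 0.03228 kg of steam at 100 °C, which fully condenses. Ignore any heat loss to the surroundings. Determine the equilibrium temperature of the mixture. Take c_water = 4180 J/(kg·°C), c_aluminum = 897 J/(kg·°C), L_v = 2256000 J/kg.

Sum of m c ΔT and latent-heat terms is zero:
condense steam: −0.03228·2256000 = −72824; condensate cools 100→T: 0.03228·4180·(T − 100) = 134.93(T − 100); water warms: 1.499·4180·(T − 22.03) = 6265.8(T − 22.03); aluminum cup: 0.2979·897·(T − 22.03) = 267.22(T − 22.03)
6668 T = 72824 + 13493 + 143923 = 230240
T ≈ 34.53 °C, under the boiling point, so the assumption holds.

T_f ≈ 34.5 °C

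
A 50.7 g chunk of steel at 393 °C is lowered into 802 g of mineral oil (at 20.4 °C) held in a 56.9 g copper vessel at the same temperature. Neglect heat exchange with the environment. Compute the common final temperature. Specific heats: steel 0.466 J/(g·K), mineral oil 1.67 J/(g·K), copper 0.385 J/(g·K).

T_f ≈ 26.8 °C

Heat gained plus heat lost sum to zero:
50.7*0.466*(T − 393) + 802*1.67*(T − 20.4) + 56.9*0.385*(T − 20.4) = 0
(23.63 + 1339.3 + 21.91) T = 23.63*393 + 1339.3*20.4 + 21.91*20.4
T = 37055 / 1384.9 = 26.8 °C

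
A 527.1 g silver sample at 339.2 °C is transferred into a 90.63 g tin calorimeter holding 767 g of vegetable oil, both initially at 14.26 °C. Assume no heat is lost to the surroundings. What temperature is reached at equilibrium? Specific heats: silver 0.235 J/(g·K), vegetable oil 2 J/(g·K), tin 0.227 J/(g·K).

T_f ≈ 38.2 °C

Taking heat into each body as positive, Σ m c ΔT = 0:
527.1*0.235*(T − 339.2) + 767*2*(T − 14.26) + 90.63*0.227*(T − 14.26) = 0
123.87(T − 339.2) + 1534(T − 14.26) + 20.57(T − 14.26) = 0
(123.87 + 1534 + 20.57) T = 123.87*339.2 + 1534*14.26 + 20.57*14.26
T = 64184/1678.4 ≈ 38.24 °C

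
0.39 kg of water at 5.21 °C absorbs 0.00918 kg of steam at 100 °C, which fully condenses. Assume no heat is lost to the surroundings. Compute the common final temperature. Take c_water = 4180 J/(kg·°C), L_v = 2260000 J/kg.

T_f ≈ 19.8 °C

Sum of m c ΔT and latent-heat terms is zero:
condense steam: −0.00918×2260000 = −20747
  condensate cools 100→T: 0.00918×4180×(T − 100) = 38.37(T − 100)
  water warms: 0.39×4180×(T − 5.21) = 1630.2(T − 5.21)
1668.6 T = 20747 + 3837.2 + 8493.3 = 33077
T ≈ 19.82 °C, under the boiling point, so the assumption holds.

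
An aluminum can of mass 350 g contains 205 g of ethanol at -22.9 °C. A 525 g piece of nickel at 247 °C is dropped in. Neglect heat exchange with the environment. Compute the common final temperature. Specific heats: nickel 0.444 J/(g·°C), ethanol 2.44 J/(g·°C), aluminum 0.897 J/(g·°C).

T_f ≈ 37.2 °C

Heat gained plus heat lost sum to zero:
525*0.444*(T − 247) + 205*2.44*(T − (-22.9)) + 350*0.897*(T − (-22.9)) = 0
(233.1 + 500.2 + 313.95) T = 233.1*247 + 500.2*(-22.9) + 313.95*(-22.9)
T = 38932/1047.2 ≈ 37.18 °C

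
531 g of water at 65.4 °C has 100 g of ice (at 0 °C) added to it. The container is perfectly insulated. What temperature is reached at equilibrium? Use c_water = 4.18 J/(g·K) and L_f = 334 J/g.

T_f ≈ 42.4 °C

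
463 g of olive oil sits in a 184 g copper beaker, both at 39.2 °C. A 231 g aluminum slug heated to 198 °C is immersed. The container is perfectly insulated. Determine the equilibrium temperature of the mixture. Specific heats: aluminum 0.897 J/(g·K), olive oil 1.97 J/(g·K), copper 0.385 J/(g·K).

Net heat exchanged in the isolated system is zero:
231·0.897·(T − 198) + 463·1.97·(T − 39.2) + 184·0.385·(T − 39.2) = 0
207.21(T − 198) + 912.11(T − 39.2) + 70.84(T − 39.2) = 0
1190.2 T = 79559
T = 79559 / 1190.2 = 66.8 °C

T_f ≈ 66.8 °C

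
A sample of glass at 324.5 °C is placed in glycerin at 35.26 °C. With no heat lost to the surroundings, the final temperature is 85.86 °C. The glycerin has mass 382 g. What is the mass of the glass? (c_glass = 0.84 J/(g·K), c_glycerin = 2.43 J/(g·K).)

m ≈ 234 g

|Q_glass| = |Q_glycerin|:
m·0.84·(324.5 − 85.86) = 382·2.43·(85.86 − 35.26)
200.46 m = 46970  ⇒  m ≈ 234.3 g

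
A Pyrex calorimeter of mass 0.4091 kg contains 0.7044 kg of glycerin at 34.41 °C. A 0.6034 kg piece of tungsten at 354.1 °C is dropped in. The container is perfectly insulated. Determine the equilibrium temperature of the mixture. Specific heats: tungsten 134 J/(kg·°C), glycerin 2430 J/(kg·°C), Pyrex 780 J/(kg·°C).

Heat gained plus heat lost sum to zero:
0.6034*134*(T − 354.1) + 0.7044*2430*(T − 34.41) + 0.4091*780*(T − 34.41) = 0
80.86(T − 354.1) + 1711.7(T − 34.41) + 319.1(T − 34.41) = 0
(80.86 + 1711.7 + 319.1) T = 80.86*354.1 + 1711.7*34.41 + 319.1*34.41
T ≈ 46.65 °C

T_f ≈ 46.7 °C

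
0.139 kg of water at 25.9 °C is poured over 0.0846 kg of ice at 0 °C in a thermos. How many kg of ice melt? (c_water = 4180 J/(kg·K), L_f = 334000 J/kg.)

Heat available from the water dropping to 0 °C: 0.139×4180×25.9 = 15048 J.
Melting all 0.0846 kg of ice would need 0.0846×334000 = 28256 J.
Since 15048 < 28256 J, not all the ice melts; equilibrium is at 0 °C.
m_melted×334000 = 15048  ⇒  m_melted ≈ 0.04506 kg.

m_melted ≈ 0.0451 kg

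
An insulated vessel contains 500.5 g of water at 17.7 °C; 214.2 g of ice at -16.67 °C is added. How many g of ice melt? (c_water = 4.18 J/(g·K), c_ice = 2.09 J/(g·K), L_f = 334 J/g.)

m_melted ≈ 88.5 g

Heat available from the water dropping to 0 °C: 500.5×4.18×17.7 = 37030 J.
Warming the ice to 0 °C takes 214.2×2.09×16.67 = 7462.8 J, leaving 29567 J for melting.
To melt every bit of ice: 214.2×334 = 71543 J.
That's not enough to melt it all — equilibrium is at 0 °C with ice remaining.
m_melted×334 = 29567  ⇒  m_melted ≈ 88.52 g.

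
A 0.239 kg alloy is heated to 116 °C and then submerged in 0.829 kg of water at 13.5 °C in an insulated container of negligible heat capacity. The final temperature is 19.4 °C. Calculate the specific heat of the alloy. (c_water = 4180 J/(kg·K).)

c ≈ 886 J/(kg·K)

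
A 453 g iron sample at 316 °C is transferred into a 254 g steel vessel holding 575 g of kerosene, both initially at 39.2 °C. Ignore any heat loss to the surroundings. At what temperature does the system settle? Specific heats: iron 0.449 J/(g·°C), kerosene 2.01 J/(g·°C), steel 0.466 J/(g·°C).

T_f ≈ 77.3 °C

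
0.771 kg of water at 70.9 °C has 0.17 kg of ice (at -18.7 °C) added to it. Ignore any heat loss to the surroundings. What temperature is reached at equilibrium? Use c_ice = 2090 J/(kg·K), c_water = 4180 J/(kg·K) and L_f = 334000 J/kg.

T_f ≈ 42.0 °C

Conservation of energy gives ΣQ = 0:
ice -18.7→0 °C: 0.17·2090·18.7 = 6644.1
  latent heat to melt: 0.17·334000 = 56780
  warm the meltwater: 710.6 T
  water cools: 0.771·4180·(T − 70.9) = 3222.8(T − 70.9)
3933.4 T = 228495 − 63424 = 165071
T ≈ 41.97 °C — above 0 °C, consistent with complete melting.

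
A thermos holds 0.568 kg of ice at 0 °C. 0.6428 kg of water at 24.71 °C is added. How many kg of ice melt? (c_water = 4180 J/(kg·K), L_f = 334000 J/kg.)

m_melted ≈ 0.199 kg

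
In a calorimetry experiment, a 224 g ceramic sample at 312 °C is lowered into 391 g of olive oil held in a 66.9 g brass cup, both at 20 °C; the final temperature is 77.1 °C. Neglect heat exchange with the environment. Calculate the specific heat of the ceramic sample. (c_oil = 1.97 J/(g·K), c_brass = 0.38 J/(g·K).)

c ≈ 0.863 J/(g·K)

Heat gained plus heat lost sum to zero:
224·c·(77.1 − 312) + 391·1.97·(77.1 − 20) + 66.9·0.38·(77.1 − 20) = 0
-52618 c = -45434
c = -45434/-52618 ≈ 0.8635 J/(g·K)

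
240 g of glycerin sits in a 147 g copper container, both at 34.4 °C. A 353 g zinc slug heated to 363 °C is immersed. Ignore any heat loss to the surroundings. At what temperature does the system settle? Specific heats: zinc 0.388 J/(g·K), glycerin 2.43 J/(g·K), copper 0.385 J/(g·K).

T_f ≈ 92.3 °C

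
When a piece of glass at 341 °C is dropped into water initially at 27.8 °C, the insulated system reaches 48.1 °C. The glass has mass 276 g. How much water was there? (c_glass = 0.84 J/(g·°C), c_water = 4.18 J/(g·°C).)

m ≈ 800 g

Energy conservation, ΣQ = 0:
276×0.84×(48.1 − 341) + m×4.18×(48.1 − 27.8) = 0
84.85 m = 67906
m = 67906/84.85 ≈ 800.3 g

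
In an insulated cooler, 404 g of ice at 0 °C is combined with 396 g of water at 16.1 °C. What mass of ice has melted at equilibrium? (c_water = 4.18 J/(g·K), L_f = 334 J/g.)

m_melted ≈ 79.8 g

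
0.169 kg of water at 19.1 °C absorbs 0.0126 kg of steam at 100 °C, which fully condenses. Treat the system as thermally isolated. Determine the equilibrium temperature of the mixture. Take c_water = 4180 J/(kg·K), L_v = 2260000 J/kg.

T_f ≈ 62.2 °C

Let T be the final temperature. ΣQ_i = 0:
steam→water at 100 °C releases m L_v = 0.0126·2260000 = 28476; condensate cools 100→T: 0.0126·4180·(T − 100) = 52.67(T − 100); original water: 706.42(T − 19.1)
759.09 T = 28476 + 5266.8 + 13493 = 47235
T ≈ 62.23 °C, under the boiling point, so the assumption holds.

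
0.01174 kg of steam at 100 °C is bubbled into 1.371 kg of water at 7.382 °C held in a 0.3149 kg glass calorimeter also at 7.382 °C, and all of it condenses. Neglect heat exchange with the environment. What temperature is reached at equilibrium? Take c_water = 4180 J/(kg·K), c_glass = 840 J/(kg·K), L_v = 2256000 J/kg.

Energy balance with sensible and latent terms:
condense steam: −0.01174·2256000 = −26485
  condensed water 100 °C→T: 49.07(T − 100)
  original water: 5730.8(T − 7.382)
  cup: 264.52(T − 7.382)
6044.4 T = 26485 + 4907.3 + 44257 = 75650
T ≈ 12.52 °C — below 100 °C, confirming all the steam condensed.

T_f ≈ 12.5 °C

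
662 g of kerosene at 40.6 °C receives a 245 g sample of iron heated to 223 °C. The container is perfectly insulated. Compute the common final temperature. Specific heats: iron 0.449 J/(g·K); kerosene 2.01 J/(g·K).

T_f ≈ 54.5 °C

Energy conservation, ΣQ = 0:
245·0.449·(T − 223) + 662·2.01·(T − 40.6) = 0
110(T − 223) + 1330.6(T − 40.6) = 0
1440.6 T = 78554
T = 78554/1440.6 ≈ 54.53 °C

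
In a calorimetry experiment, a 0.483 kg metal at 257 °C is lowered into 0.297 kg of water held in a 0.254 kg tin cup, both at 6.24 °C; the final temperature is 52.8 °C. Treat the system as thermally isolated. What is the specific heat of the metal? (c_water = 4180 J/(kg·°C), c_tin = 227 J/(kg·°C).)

c ≈ 613 J/(kg·°C)

Net heat exchanged in the isolated system is zero:
0.483·c·(52.8 − 257) + 0.297·4180·(52.8 − 6.24) + 0.254·227·(52.8 − 6.24) = 0
-98.63 c = -60487
c = -60487/-98.63 ≈ 613.3 J/(kg·°C)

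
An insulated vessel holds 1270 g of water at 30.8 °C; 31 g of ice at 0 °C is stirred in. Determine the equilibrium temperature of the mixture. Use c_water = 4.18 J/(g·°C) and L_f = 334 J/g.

T_f ≈ 28.2 °C

Setting the total heat transfer to zero:
fusion: m_ice L_f = 31·334 = 10354
  meltwater 0→T: 31·4.18·T = 129.58 T
  water: 5308.6(T − 30.8)
5438.2 T = 163505 − 10354 = 153151
T ≈ 28.16 °C — above 0 °C, consistent with complete melting.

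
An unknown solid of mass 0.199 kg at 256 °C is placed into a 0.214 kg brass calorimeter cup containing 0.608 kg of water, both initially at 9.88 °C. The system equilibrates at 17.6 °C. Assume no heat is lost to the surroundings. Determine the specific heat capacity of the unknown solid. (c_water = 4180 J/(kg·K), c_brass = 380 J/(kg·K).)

c ≈ 427 J/(kg·K)

Setting the total heat transfer to zero:
0.199×c×(17.6 − 256) + 0.608×4180×(17.6 − 9.88) + 0.214×380×(17.6 − 9.88) = 0
-47.44 c = -20248
c = -20248/-47.44 ≈ 426.8 J/(kg·K)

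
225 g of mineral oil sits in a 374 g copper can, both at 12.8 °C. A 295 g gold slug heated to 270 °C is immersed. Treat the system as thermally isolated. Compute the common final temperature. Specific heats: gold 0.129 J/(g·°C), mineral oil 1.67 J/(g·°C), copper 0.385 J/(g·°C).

Let T be the final temperature. ΣQ_i = 0:
295·0.129·(T − 270) + 225·1.67·(T − 12.8) + 374·0.385·(T − 12.8) = 0
38.05(T − 270) + 375.75(T − 12.8) + 143.99(T − 12.8) = 0
(38.05 + 375.75 + 143.99) T = 38.05·270 + 375.75·12.8 + 143.99·12.8
T = 16928 / 557.79 = 30.3 °C

T_f ≈ 30.3 °C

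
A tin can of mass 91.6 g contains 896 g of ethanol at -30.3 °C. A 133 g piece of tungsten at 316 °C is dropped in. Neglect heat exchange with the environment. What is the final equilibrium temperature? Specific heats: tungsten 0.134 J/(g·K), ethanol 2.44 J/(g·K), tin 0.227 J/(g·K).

T_f ≈ -27.5 °C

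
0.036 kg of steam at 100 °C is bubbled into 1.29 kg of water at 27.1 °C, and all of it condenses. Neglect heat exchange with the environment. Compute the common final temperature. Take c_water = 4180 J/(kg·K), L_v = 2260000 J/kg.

T_f ≈ 43.8 °C

Energy balance with sensible and latent terms:
latent heat released on condensation: 0.036·2260000 = 81360
  condensed water 100 °C→T: 150.48(T − 100)
  water warms: 1.29·4180·(T − 27.1) = 5392.2(T − 27.1)
5542.7 T = 81360 + 15048 + 146129 = 242537
T ≈ 43.76 °C — below 100 °C, confirming all the steam condensed.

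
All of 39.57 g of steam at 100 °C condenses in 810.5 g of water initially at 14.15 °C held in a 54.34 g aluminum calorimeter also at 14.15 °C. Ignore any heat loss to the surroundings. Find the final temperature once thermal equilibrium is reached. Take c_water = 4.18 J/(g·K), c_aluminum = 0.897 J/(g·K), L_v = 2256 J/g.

Taking heat into each body as positive, Σ m c ΔT = 0:
latent heat released on condensation: 39.57·2256 = 89270
  condensed water 100 °C→T: 165.4(T − 100)
  original water: 3387.9(T − 14.15)
  aluminum cup: 54.34·0.897·(T − 14.15) = 48.74(T − 14.15)
3602 T = 89270 + 16540 + 48628 = 154439
T ≈ 42.88 °C (< 100 °C, so full condensation is consistent).

T_f ≈ 42.9 °C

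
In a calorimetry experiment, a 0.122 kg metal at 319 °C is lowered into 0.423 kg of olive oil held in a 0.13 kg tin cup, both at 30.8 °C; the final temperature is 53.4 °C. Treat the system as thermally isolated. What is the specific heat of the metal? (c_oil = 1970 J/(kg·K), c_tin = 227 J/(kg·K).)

c ≈ 602 J/(kg·K)

Taking heat into each body as positive, Σ m c ΔT = 0:
0.122×c×(53.4 − 319) + 0.423×1970×(53.4 − 30.8) + 0.13×227×(53.4 − 30.8) = 0
-32.4 c = -19500
c = -19500/-32.4 ≈ 601.8 J/(kg·K)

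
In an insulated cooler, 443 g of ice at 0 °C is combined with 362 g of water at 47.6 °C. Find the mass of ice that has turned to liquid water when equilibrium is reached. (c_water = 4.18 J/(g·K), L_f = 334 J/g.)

m_melted ≈ 216 g

Cooling the water to 0 °C releases 362·4.18·47.6 = 72026 J.
Melting all 443 g of ice would need 443·334 = 147962 J.
Since 72026 < 147962 J, not all the ice melts; equilibrium is at 0 °C.
m_melted·334 = 72026  ⇒  m_melted ≈ 215.6 g.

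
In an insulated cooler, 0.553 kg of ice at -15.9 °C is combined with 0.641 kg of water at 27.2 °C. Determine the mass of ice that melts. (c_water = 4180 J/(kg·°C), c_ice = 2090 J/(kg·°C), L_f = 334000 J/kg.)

m_melted ≈ 0.163 kg

Heat available from the water dropping to 0 °C: 0.641·4180·27.2 = 72879 J.
Warming the ice to 0 °C takes 0.553·2090·15.9 = 18377 J, leaving 54502 J for melting.
To melt every bit of ice: 0.553·334000 = 184702 J.
54502 J < 184702 J, so only part of the ice melts and the system sits at 0 °C.
Mass melted = 54502/334000 ≈ 0.1632 kg.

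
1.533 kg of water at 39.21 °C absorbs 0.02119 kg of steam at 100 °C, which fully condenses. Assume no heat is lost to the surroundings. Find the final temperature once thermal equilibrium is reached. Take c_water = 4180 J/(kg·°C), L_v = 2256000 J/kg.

T_f ≈ 47.4 °C

Energy balance with sensible and latent terms:
latent heat released on condensation: 0.02119×2256000 = 47805; condensed water 100 °C→T: 88.57(T − 100); water warms: 1.533×4180×(T − 39.21) = 6407.9(T − 39.21)
6496.5 T = 47805 + 8857.4 + 251255 = 307917
T ≈ 47.40 °C — below 100 °C, confirming all the steam condensed.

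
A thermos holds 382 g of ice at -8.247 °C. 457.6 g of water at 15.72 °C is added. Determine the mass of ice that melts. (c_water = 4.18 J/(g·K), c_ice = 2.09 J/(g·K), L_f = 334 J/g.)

m_melted ≈ 70.3 g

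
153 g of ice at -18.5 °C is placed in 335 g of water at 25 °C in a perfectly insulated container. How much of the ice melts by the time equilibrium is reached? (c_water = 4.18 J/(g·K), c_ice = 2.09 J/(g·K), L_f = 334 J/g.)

m_melted ≈ 87.1 g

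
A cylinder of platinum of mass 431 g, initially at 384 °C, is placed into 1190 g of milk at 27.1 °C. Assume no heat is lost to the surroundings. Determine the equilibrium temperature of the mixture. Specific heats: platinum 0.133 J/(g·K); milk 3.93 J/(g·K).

Let T be the final temperature. ΣQ_i = 0:
431×0.133×(T − 384) + 1190×3.93×(T − 27.1) = 0
57.32(T − 384) + 4676.7(T − 27.1) = 0
4734 T = 148751
T = 148751/4734 ≈ 31.42 °C

T_f ≈ 31.4 °C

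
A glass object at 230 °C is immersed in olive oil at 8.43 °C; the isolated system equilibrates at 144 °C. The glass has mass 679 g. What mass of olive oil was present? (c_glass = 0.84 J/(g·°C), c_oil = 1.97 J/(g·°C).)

m ≈ 184 g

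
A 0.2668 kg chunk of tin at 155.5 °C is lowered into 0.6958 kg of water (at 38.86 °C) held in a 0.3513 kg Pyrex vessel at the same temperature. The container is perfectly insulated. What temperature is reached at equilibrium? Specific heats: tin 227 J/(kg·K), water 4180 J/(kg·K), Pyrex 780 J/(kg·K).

T_f ≈ 41.0 °C

Conservation of energy gives ΣQ = 0:
0.2668×227×(T − 155.5) + 0.6958×4180×(T − 38.86) + 0.3513×780×(T − 38.86) = 0
60.56(T − 155.5) + 2908.4(T − 38.86) + 274.01(T − 38.86) = 0
3243 T = 133088
T = 133088/3243 ≈ 41.04 °C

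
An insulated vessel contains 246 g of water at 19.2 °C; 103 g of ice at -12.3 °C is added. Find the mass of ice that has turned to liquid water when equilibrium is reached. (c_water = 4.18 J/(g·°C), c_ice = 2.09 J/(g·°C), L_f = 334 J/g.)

m_melted ≈ 51.2 g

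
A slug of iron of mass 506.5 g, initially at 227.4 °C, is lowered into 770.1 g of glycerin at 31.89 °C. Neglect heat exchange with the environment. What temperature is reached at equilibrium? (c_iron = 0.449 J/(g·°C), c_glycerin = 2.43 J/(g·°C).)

T_f ≈ 53.1 °C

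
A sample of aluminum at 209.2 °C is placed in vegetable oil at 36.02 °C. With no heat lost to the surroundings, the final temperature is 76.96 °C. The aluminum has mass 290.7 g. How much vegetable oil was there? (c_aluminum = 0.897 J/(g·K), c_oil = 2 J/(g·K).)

m ≈ 421 g

Setting the total heat transfer to zero:
290.7·0.897·(76.96 − 209.2) + m·2·(76.96 − 36.02) = 0
81.88 m = 34483
m = 34483/81.88 ≈ 421.1 g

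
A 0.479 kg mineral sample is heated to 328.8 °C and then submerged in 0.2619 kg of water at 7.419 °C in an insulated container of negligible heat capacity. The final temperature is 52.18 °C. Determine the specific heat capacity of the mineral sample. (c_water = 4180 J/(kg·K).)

c ≈ 370 J/(kg·K)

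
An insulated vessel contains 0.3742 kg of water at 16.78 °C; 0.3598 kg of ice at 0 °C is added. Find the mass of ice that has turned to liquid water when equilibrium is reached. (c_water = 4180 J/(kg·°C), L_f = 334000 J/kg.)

Cooling the water to 0 °C releases 0.3742·4180·16.78 = 26247 J.
Fully melting the ice requires m_ice L_f = 0.3598·334000 = 120173 J.
26247 J < 120173 J, so only part of the ice melts and the system sits at 0 °C.
Mass melted = 26247/334000 ≈ 0.07858 kg.

m_melted ≈ 0.0786 kg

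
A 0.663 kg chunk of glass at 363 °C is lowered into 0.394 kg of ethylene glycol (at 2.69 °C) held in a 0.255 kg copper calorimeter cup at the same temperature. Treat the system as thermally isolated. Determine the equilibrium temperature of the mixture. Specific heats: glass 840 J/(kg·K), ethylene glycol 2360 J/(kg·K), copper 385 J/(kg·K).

T_f ≈ 129.3 °C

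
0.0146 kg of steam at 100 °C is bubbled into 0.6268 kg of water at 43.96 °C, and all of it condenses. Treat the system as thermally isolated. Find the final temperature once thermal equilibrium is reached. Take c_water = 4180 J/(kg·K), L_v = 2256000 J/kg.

T_f ≈ 57.5 °C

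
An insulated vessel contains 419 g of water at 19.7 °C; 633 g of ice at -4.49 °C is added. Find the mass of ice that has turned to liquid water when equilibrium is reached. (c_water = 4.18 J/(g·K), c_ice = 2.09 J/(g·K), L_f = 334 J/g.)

m_melted ≈ 85.5 g

Water can give up m c ΔT = 419×4.18×19.7 = 34503 J before reaching 0 °C.
Warming the ice to 0 °C takes 633×2.09×4.49 = 5940.1 J, leaving 28563 J for melting.
Melting all 633 g of ice would need 633×334 = 211422 J.
28563 J < 211422 J, so only part of the ice melts and the system sits at 0 °C.
Mass melted = 28563/334 ≈ 85.52 g.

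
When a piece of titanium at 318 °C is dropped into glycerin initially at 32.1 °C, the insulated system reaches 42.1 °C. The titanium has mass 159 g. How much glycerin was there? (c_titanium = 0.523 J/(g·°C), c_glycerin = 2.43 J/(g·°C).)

m ≈ 944 g

|Q_titanium| = |Q_glycerin|:
159·0.523·(318 − 42.1) = m·2.43·(42.1 − 32.1)
24.3 m = 22943  ⇒  m ≈ 944.2 g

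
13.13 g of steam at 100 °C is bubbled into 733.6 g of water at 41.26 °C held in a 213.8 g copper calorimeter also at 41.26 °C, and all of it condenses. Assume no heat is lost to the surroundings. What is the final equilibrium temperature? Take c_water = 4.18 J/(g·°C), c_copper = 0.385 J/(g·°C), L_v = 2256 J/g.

Let T be the final temperature. ΣQ_i = 0:
condense steam: −13.13×2256 = −29621; condensed water 100 °C→T: 54.88(T − 100); original water: 3066.4(T − 41.26); copper cup: 213.8×0.385×(T − 41.26) = 82.31(T − 41.26)
3203.6 T = 29621 + 5488.3 + 129918 = 165027
T ≈ 51.51 °C, under the boiling point, so the assumption holds.

T_f ≈ 51.5 °C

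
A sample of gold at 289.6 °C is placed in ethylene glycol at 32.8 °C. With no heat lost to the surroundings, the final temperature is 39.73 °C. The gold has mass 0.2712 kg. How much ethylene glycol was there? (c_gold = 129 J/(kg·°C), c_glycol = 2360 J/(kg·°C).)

m ≈ 0.535 kg

Energy conservation, ΣQ = 0:
0.2712×129×(39.73 − 289.6) + m×2360×(39.73 − 32.8) = 0
16355 m = 8741.7
m = 8741.7/16355 ≈ 0.5345 kg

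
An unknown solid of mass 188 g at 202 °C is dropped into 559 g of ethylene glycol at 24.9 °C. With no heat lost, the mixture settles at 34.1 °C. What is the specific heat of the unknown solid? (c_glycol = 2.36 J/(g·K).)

Heat gained plus heat lost sum to zero:
188·c·(34.1 − 202) + 559·2.36·(34.1 − 24.9) = 0
-31565 c = -12137
c = -12137/-31565 ≈ 0.3845 J/(g·K)

c ≈ 0.385 J/(g·K)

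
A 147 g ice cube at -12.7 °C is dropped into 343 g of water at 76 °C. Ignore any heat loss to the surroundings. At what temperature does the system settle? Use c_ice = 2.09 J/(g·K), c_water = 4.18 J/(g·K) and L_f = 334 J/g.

T_f ≈ 27.3 °C

Setting the total heat transfer to zero:
warm ice to 0 °C: 147·2.09·(0 − (-12.7)) = 3901.8; melt ice: 147·334 = 49098; warm the meltwater: 614.46 T; water cools: 343·4.18·(T − 76) = 1433.7(T − 76)
2048.2 T = 108964 − 53000 = 55964
T ≈ 27.32 °C (positive, so assuming full melt was valid).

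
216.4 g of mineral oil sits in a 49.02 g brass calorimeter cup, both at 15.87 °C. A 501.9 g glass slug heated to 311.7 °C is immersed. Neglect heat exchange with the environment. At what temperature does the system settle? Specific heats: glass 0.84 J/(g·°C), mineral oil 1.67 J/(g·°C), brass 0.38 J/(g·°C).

T_f ≈ 171.5 °C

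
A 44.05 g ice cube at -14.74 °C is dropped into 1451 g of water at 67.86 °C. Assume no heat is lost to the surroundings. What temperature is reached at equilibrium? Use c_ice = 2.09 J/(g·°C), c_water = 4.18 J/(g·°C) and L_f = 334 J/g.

T_f ≈ 63.3 °C

Energy conservation, ΣQ = 0:
ice -14.74→0 °C: 44.05·2.09·14.74 = 1357; fusion: m_ice L_f = 44.05·334 = 14713; meltwater 0→T: 44.05·4.18·T = 184.13 T; water cools: 1451·4.18·(T − 67.86) = 6065.2(T − 67.86)
6249.3 T = 411583 − 16070 = 395513
T ≈ 63.29 °C. Since T > 0 °C, the all-ice-melts assumption holds.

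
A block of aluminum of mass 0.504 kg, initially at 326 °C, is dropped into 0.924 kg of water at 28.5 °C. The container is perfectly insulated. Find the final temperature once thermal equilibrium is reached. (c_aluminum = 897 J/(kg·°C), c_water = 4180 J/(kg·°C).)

T_f ≈ 59.7 °C

Set heat shed by the hot body equal to heat absorbed by the cold body:
0.504*897*(326 − T) = 0.924*4180*(T − 28.5)
452.09(326 − T) = 3862.3(T − 28.5)
4314.4 T = 257457  ⇒  T ≈ 59.67 °C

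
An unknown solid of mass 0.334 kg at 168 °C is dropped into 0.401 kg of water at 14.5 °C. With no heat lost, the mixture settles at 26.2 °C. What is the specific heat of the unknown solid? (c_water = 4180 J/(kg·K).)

m_s c (T_s − T_f) = m_water c_water (T_f − T_0):
0.334·c·(168 − 26.2) = 0.401·4180·(26.2 − 14.5)
47.36 c = 19611  ⇒  c ≈ 414.1 J/(kg·K)

c ≈ 414 J/(kg·K)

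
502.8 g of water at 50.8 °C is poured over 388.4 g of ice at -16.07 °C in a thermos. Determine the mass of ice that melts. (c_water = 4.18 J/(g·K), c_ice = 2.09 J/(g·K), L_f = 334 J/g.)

m_melted ≈ 281 g

Heat available from the water dropping to 0 °C: 502.8×4.18×50.8 = 106767 J.
Of that, 388.4×2.09×16.07 = 13045 J goes to bring the ice to 0 °C, leaving 93722 J.
To melt every bit of ice: 388.4×334 = 129726 J.
That's not enough to melt it all — equilibrium is at 0 °C with ice remaining.
m_melted×334 = 93722  ⇒  m_melted ≈ 280.6 g.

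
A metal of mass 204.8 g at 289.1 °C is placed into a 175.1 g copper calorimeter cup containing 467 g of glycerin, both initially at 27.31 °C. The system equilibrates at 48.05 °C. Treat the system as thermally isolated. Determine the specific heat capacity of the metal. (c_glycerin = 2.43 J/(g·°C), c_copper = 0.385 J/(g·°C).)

c ≈ 0.505 J/(g·°C)

Let T be the final temperature. ΣQ_i = 0:
204.8·c·(48.05 − 289.1) + 467·2.43·(48.05 − 27.31) + 175.1·0.385·(48.05 − 27.31) = 0
-49367 c = -24934
c = -24934/-49367 ≈ 0.5051 J/(g·°C)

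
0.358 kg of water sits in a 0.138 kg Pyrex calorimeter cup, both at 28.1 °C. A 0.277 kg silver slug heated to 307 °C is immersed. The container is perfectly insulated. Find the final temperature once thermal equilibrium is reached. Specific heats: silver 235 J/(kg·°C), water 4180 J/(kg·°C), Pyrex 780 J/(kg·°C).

Heat gained plus heat lost sum to zero:
0.277×235×(T − 307) + 0.358×4180×(T − 28.1) + 0.138×780×(T − 28.1) = 0
65.09(T − 307) + 1496.4(T − 28.1) + 107.64(T − 28.1) = 0
1669.2 T = 65059
T = 65059 / 1669.2 = 39 °C

T_f ≈ 39.0 °C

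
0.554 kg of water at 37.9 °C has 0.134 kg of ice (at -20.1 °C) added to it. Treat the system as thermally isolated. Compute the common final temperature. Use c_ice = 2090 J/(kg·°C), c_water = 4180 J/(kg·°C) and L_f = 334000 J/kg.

Taking heat into each body as positive, Σ m c ΔT = 0:
warm ice to 0 °C: 0.134·2090·(0 − (-20.1)) = 5629.2
  latent heat to melt: 0.134·334000 = 44756
  meltwater 0→T: 0.134·4180·T = 560.12 T
  water cools: 0.554·4180·(T − 37.9) = 2315.7(T − 37.9)
2875.8 T = 87766 − 50385 = 37381
T ≈ 13.00 °C (positive, so assuming full melt was valid).

T_f ≈ 13.0 °C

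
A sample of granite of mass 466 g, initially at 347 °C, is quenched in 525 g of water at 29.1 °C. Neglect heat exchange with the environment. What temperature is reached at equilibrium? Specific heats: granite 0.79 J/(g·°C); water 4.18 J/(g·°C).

T_f ≈ 74.8 °C

Setting the total heat transfer to zero:
466×0.79×(T − 347) + 525×4.18×(T − 29.1) = 0
2562.6 T = 191605
T = 191605/2562.6 ≈ 74.77 °C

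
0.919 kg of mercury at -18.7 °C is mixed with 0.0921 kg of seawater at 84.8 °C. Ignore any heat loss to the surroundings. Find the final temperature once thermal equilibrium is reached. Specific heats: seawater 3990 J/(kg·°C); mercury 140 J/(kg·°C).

Heat lost by the seawater equals heat gained by the mercury:
0.0921·3990·(84.8 − T) = 0.919·140·(T − (-18.7))
367.48(84.8 − T) = 128.66(T − (-18.7))
496.14 T = 28756  ⇒  T ≈ 57.96 °C

T_f ≈ 58.0 °C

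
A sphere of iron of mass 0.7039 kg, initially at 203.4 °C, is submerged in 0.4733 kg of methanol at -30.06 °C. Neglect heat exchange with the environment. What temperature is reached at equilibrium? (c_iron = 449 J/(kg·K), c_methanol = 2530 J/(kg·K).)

Heat gained plus heat lost sum to zero:
0.7039*449*(T − 203.4) + 0.4733*2530*(T − (-30.06)) = 0
316.05(T − 203.4) + 1197.4(T − (-30.06)) = 0
1513.5 T = 28289
T = 28289 / 1513.5 = 18.7 °C

T_f ≈ 18.7 °C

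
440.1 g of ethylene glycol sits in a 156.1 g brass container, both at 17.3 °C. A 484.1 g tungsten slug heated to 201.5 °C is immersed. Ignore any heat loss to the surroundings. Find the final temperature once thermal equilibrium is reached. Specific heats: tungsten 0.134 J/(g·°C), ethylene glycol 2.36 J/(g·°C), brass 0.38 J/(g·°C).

T_f ≈ 27.6 °C

T_f is the heat-capacity-weighted average of the initial temperatures:
T_f = (64.87·201.5 + 1038.6·17.3 + 59.32·17.3) / (64.87 + 1038.6 + 59.32)
    = 32066 / 1162.8 ≈ 27.58 °C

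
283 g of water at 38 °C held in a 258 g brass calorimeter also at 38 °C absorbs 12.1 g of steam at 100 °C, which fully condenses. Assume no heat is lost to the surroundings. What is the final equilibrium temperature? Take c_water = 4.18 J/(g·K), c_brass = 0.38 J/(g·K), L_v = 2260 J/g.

Energy balance with sensible and latent terms:
latent heat released on condensation: 12.1×2260 = 27346; condensate cools 100→T: 12.1×4.18×(T − 100) = 50.58(T − 100); water warms: 283×4.18×(T − 38) = 1182.9(T − 38); cup: 98.04(T − 38)
1331.6 T = 27346 + 5057.8 + 48677 = 81081
T ≈ 60.89 °C (< 100 °C, so full condensation is consistent).

T_f ≈ 60.9 °C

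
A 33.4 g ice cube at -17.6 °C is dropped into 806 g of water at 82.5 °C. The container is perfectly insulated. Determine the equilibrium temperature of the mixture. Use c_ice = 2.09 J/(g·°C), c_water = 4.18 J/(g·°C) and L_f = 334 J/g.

Setting the total heat transfer to zero:
ice -17.6→0 °C: 33.4·2.09·17.6 = 1228.6
  latent heat to melt: 33.4·334 = 11156
  meltwater 0→T: 33.4·4.18·T = 139.61 T
  water cools: 806·4.18·(T − 82.5) = 3369.1(T − 82.5)
3508.7 T = 277949 − 12384 = 265565
T ≈ 75.69 °C (positive, so assuming full melt was valid).

T_f ≈ 75.7 °C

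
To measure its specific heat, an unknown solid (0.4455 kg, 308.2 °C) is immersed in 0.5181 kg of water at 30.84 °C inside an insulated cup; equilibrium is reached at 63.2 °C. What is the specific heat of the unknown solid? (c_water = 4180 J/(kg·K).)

c ≈ 642 J/(kg·K)

m_s c (T_s − T_f) = m_water c_water (T_f − T_0):
0.4455·c·(308.2 − 63.2) = 0.5181·4180·(63.2 − 30.84)
109.15 c = 70081  ⇒  c ≈ 642.1 J/(kg·K)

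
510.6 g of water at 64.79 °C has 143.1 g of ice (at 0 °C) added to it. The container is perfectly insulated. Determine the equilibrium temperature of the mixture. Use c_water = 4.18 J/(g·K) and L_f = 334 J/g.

Heat gained plus heat lost sum to zero:
latent heat to melt: 143.1·334 = 47795; meltwater 0→T: 143.1·4.18·T = 598.16 T; water cools: 510.6·4.18·(T − 64.79) = 2134.3(T − 64.79)
2732.5 T = 138282 − 47795 = 90486
T ≈ 33.12 °C (positive, so assuming full melt was valid).

T_f ≈ 33.1 °C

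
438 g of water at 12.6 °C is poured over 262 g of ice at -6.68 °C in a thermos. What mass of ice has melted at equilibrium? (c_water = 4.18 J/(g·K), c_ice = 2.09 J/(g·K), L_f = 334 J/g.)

m_melted ≈ 58.1 g

Water can give up m c ΔT = 438·4.18·12.6 = 23069 J before reaching 0 °C.
Of that, 262·2.09·6.68 = 3657.8 J goes to bring the ice to 0 °C, leaving 19411 J.
Fully melting the ice requires m_ice L_f = 262·334 = 87508 J.
Since 19411 < 87508 J, not all the ice melts; equilibrium is at 0 °C.
Mass melted = 19411/334 ≈ 58.12 g.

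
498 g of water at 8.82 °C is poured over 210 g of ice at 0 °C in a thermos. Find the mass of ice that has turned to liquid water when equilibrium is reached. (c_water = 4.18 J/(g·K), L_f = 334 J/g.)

m_melted ≈ 55 g

Cooling the water to 0 °C releases 498·4.18·8.82 = 18360 J.
Fully melting the ice requires m_ice L_f = 210·334 = 70140 J.
That's not enough to melt it all — equilibrium is at 0 °C with ice remaining.
m_melted·334 = 18360  ⇒  m_melted ≈ 54.97 g.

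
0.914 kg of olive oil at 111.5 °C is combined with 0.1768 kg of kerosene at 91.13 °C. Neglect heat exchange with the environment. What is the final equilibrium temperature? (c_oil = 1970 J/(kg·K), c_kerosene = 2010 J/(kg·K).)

T_f ≈ 108.1 °C

Set heat shed by the hot body equal to heat absorbed by the cold body:
0.914*1970*(111.5 − T) = 0.1768*2010*(T − 91.13)
1800.6(111.5 − T) = 355.37(T − 91.13)
2155.9 T = 233149  ⇒  T ≈ 108.14 °C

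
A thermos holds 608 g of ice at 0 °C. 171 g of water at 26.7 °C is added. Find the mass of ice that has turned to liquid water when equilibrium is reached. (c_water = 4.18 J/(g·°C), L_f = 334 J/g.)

m_melted ≈ 57.1 g

Water can give up m c ΔT = 171×4.18×26.7 = 19085 J before reaching 0 °C.
To melt every bit of ice: 608×334 = 203072 J.
That's not enough to melt it all — equilibrium is at 0 °C with ice remaining.
m_melt = 19085 / L_f = 57.14 g.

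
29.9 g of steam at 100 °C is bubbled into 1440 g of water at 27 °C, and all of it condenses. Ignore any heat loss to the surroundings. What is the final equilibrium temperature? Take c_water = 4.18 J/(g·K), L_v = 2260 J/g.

T_f ≈ 39.5 °C

Let T be the final temperature. ΣQ_i = 0:
condense steam: −29.9×2260 = −67574; condensate cools 100→T: 29.9×4.18×(T − 100) = 124.98(T − 100); water warms: 1440×4.18×(T − 27) = 6019.2(T − 27)
6144.2 T = 67574 + 12498 + 162518 = 242591
T ≈ 39.48 °C (< 100 °C, so full condensation is consistent).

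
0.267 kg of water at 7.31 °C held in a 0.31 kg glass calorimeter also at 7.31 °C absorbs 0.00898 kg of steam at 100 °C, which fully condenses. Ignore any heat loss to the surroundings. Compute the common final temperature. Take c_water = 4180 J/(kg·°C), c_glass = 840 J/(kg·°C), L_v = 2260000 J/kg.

Conservation of energy gives ΣQ = 0:
latent heat released on condensation: 0.00898×2260000 = 20295; condensate cools 100→T: 0.00898×4180×(T − 100) = 37.54(T − 100); original water: 1116.1(T − 7.31); cup: 260.4(T − 7.31)
1414 T = 20295 + 3753.6 + 10062 = 34110
T ≈ 24.12 °C, under the boiling point, so the assumption holds.

T_f ≈ 24.1 °C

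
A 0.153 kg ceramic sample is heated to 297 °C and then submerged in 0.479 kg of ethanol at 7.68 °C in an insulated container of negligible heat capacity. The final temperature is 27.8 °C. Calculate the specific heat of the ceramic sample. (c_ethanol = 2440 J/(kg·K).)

c ≈ 571 J/(kg·K)

Heat lost by the ceramic sample = heat gained by the ethanol:
0.153·c·(297 − 27.8) = 0.479·2440·(27.8 − 7.68)
41.19 c = 23515  ⇒  c ≈ 570.9 J/(kg·K)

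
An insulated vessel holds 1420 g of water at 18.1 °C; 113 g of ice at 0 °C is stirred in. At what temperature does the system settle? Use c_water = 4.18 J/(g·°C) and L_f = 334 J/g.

Heat gained plus heat lost sum to zero:
fusion: m_ice L_f = 113×334 = 37742
  meltwater 0→T: 113×4.18×T = 472.34 T
  water: 5935.6(T − 18.1)
6407.9 T = 107434 − 37742 = 69692
T ≈ 10.88 °C. Since T > 0 °C, the all-ice-melts assumption holds.

T_f ≈ 10.9 °C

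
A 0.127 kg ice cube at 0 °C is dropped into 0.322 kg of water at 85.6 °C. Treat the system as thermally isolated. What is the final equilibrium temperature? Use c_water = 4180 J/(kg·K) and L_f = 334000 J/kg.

T_f ≈ 38.8 °C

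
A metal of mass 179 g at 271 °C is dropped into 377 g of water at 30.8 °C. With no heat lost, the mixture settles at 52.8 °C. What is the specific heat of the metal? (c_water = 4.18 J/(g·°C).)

m_s c (T_s − T_f) = m_water c_water (T_f − T_0):
179·c·(271 − 52.8) = 377·4.18·(52.8 − 30.8)
39058 c = 34669  ⇒  c ≈ 0.8876 J/(g·°C)

c ≈ 0.888 J/(g·°C)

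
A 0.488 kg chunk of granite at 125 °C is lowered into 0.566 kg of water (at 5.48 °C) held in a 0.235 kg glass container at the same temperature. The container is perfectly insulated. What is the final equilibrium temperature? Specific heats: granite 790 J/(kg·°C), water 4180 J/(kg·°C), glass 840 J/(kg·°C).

Energy conservation, ΣQ = 0:
0.488·790·(T − 125) + 0.566·4180·(T − 5.48) + 0.235·840·(T − 5.48) = 0
385.52(T − 125) + 2365.9(T − 5.48) + 197.4(T − 5.48) = 0
2948.8 T = 62237
T = 62237 / 2948.8 = 21.1 °C

T_f ≈ 21.1 °C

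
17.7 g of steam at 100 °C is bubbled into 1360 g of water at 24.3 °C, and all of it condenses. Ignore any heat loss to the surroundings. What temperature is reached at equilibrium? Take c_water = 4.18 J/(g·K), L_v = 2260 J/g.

T_f ≈ 32.2 °C

Sum of m c ΔT and latent-heat terms is zero:
steam→water at 100 °C releases m L_v = 17.7×2260 = 40002
  condensed water 100 °C→T: 73.99(T − 100)
  water warms: 1360×4.18×(T − 24.3) = 5684.8(T − 24.3)
5758.8 T = 40002 + 7398.6 + 138141 = 185541
T ≈ 32.22 °C, under the boiling point, so the assumption holds.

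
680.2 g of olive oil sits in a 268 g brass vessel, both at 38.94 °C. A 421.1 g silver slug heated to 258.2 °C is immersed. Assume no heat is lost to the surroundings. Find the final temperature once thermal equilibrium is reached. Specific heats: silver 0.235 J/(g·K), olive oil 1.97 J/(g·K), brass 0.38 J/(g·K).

T_f ≈ 53.0 °C

Let T be the final temperature. ΣQ_i = 0:
421.1·0.235·(T − 258.2) + 680.2·1.97·(T − 38.94) + 268·0.38·(T − 38.94) = 0
1540.8 T = 81696
T = 81696 / 1540.8 = 53 °C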